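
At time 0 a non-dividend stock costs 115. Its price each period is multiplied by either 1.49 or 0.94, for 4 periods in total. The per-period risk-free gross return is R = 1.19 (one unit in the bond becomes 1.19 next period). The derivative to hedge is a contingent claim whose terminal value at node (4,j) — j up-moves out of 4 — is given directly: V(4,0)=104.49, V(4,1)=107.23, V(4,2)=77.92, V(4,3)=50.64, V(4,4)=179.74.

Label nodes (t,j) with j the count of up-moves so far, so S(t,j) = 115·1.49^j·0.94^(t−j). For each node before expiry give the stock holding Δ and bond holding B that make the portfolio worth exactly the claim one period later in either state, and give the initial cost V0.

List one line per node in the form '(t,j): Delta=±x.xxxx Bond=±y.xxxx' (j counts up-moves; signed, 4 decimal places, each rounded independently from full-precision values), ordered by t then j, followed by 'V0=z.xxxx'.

(0,0): Delta=-0.0802 Bond=52.9418
(1,0): Delta=-0.2299 Bond=79.1845
(1,1): Delta=0.0332 Bond=43.5802
(2,0): Delta=-0.1779 Bond=88.9421
(2,1): Delta=-0.2693 Bond=100.5746
(2,2): Delta=0.2621 Bond=-6.5965
(3,0): Delta=0.0522 Bond=83.8715
(3,1): Delta=-0.3520 Bond=132.2046
(3,2): Delta=-0.2067 Bond=104.6588
(3,3): Delta=0.6170 Bond=-142.8602
V0=43.7218

The replicating-portfolio and risk-neutral prices coincide; use p* = (1.19−0.94)/(1.49−0.94) = 0.4545 for the latter.
Payoff layer (t=4): V(4,0)=104.4900, V(4,1)=107.2300, V(4,2)=77.9200, V(4,3)=50.6400, V(4,4)=179.7400
(3,0): S=95.5172. Δ = (V_up−V_dn)/(S_up−S_dn) = (107.2300−104.4900)/(142.3206−89.7861) = 0.0522. V = [p*·107.2300 + (1−p*)·104.4900]/1.19 = 88.8533. B = V − Δ·S = 83.8715.
(3,1): S=151.4049. Δ = (V_up−V_dn)/(S_up−S_dn) = (77.9200−107.2300)/(225.5932−142.3206) = -0.3520. V = [p*·77.9200 + (1−p*)·107.2300]/1.19 = 78.9137. B = V − Δ·S = 132.2046.
(3,2): S=239.9928. Δ = (V_up−V_dn)/(S_up−S_dn) = (50.6400−77.9200)/(357.5893−225.5932) = -0.2067. V = [p*·50.6400 + (1−p*)·77.9200]/1.19 = 55.0588. B = V − Δ·S = 104.6588.
(3,3): S=380.4141. Δ = (V_up−V_dn)/(S_up−S_dn) = (179.7400−50.6400)/(566.8171−357.5893) = 0.6170. V = [p*·179.7400 + (1−p*)·50.6400]/1.19 = 91.8671. B = V − Δ·S = -142.8602.
(2,0): S=101.6140. Δ = (V_up−V_dn)/(S_up−S_dn) = (78.9137−88.8533)/(151.4049−95.5172) = -0.1779. V = [p*·78.9137 + (1−p*)·88.8533]/1.19 = 70.8700. B = V − Δ·S = 88.9421.
(2,1): S=161.0690. Δ = (V_up−V_dn)/(S_up−S_dn) = (55.0588−78.9137)/(239.9928−151.4049) = -0.2693. V = [p*·55.0588 + (1−p*)·78.9137]/1.19 = 57.2022. B = V − Δ·S = 100.5746.
(2,2): S=255.3115. Δ = (V_up−V_dn)/(S_up−S_dn) = (91.8671−55.0588)/(380.4141−239.9928) = 0.2621. V = [p*·91.8671 + (1−p*)·55.0588]/1.19 = 60.3276. B = V − Δ·S = -6.5965.
(1,0): S=108.1000. Δ = (V_up−V_dn)/(S_up−S_dn) = (57.2022−70.8700)/(161.0690−101.6140) = -0.2299. V = [p*·57.2022 + (1−p*)·70.8700]/1.19 = 54.3339. B = V − Δ·S = 79.1845.
(1,1): S=171.3500. Δ = (V_up−V_dn)/(S_up−S_dn) = (60.3276−57.2022)/(255.3115−161.0690) = 0.0332. V = [p*·60.3276 + (1−p*)·57.2022]/1.19 = 49.2629. B = V − Δ·S = 43.5802.
(0,0): S=115.0000. Δ = (V_up−V_dn)/(S_up−S_dn) = (49.2629−54.3339)/(171.3500−108.1000) = -0.0802. V = [p*·49.2629 + (1−p*)·54.3339]/1.19 = 43.7218. B = V − Δ·S = 52.9418.
Self-financing check: at every node Δ·S+B equals the discounted successor values.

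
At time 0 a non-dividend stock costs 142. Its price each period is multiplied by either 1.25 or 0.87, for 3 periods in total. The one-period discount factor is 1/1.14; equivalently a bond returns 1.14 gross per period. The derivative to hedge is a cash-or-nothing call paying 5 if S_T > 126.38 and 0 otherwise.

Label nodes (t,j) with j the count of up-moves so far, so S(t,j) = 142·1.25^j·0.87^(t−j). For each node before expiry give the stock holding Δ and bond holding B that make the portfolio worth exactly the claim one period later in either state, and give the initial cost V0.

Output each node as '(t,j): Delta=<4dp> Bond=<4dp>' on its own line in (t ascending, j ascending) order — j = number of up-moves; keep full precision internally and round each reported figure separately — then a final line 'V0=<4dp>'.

(0,0): Delta=0.0060 Bond=2.4446
(1,0): Delta=0.0270 Bond=0.1838
(1,1): Delta=0.0000 Bond=3.8473
(2,0): Delta=0.1224 Bond=-10.0416
(2,1): Delta=0.0000 Bond=4.3860
(2,2): Delta=0.0000 Bond=4.3860
V0=3.2930

No-arbitrage ⇒ martingale measure with p* = (R−d)/(u−d) = 0.7105.
Payoff layer (t=3): V(3,0)=0.0000, V(3,1)=5.0000, V(3,2)=5.0000, V(3,3)=5.0000
(2,0): S=107.4798. Δ = (V_up−V_dn)/(S_up−S_dn) = (5.0000−0.0000)/(134.3498−93.5074) = 0.1224. V = [p*·5.0000 + (1−p*)·0.0000]/1.14 = 3.1163. B = V − Δ·S = -10.0416.
(2,1): S=154.4250. Δ = (V_up−V_dn)/(S_up−S_dn) = (5.0000−5.0000)/(193.0312−134.3498) = 0.0000. V = [p*·5.0000 + (1−p*)·5.0000]/1.14 = 4.3860. B = V − Δ·S = 4.3860.
(2,2): S=221.8750. Δ = (V_up−V_dn)/(S_up−S_dn) = (5.0000−5.0000)/(277.3438−193.0312) = 0.0000. V = [p*·5.0000 + (1−p*)·5.0000]/1.14 = 4.3860. B = V − Δ·S = 4.3860.
(1,0): S=123.5400. Δ = (V_up−V_dn)/(S_up−S_dn) = (4.3860−3.1163)/(154.4250−107.4798) = 0.0270. V = [p*·4.3860 + (1−p*)·3.1163]/1.14 = 3.5249. B = V − Δ·S = 0.1838.
(1,1): S=177.5000. Δ = (V_up−V_dn)/(S_up−S_dn) = (4.3860−4.3860)/(221.8750−154.4250) = 0.0000. V = [p*·4.3860 + (1−p*)·4.3860]/1.14 = 3.8473. B = V − Δ·S = 3.8473.
(0,0): S=142.0000. Δ = (V_up−V_dn)/(S_up−S_dn) = (3.8473−3.5249)/(177.5000−123.5400) = 0.0060. V = [p*·3.8473 + (1−p*)·3.5249]/1.14 = 3.2930. B = V − Δ·S = 2.4446.
Self-financing check: at every node Δ·S+B equals the discounted successor values.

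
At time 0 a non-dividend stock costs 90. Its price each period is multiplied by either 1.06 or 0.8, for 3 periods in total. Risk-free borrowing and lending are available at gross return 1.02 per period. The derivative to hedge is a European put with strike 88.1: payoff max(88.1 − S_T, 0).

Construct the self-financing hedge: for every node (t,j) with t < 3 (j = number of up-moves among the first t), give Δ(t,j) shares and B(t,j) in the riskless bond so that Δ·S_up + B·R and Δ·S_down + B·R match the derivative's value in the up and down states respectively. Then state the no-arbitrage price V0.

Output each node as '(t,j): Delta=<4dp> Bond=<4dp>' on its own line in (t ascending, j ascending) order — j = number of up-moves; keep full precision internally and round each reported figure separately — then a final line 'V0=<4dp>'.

The replicating-portfolio and risk-neutral prices coincide; use p* = (1.02−0.8)/(1.06−0.8) = 0.8462 for the latter.
Payoff layer (t=3): V(3,0)=42.0200, V(3,1)=27.0440, V(3,2)=7.2008, V(3,3)=0.0000
  t=2,j=0: stock 57.6000 → up 61.0560 (V=27.0440), down 46.0800 (V=42.0200). Price 28.7725; hedge Δ=-1.0000, bond B=86.3725.
  t=2,j=1: stock 76.3200 → up 80.8992 (V=7.2008), down 61.0560 (V=27.0440). Price 10.0525; hedge Δ=-1.0000, bond B=86.3725.
  t=2,j=2: stock 101.1240 → up 107.1914 (V=0.0000), down 80.8992 (V=7.2008). Price 1.0861; hedge Δ=-0.2739, bond B=28.7815.
  t=1,j=0: stock 72.0000 → up 76.3200 (V=10.0525), down 57.6000 (V=28.7725). Price 12.6790; hedge Δ=-1.0000, bond B=84.6790.
  t=1,j=1: stock 95.4000 → up 101.1240 (V=1.0861), down 76.3200 (V=10.0525). Price 2.4172; hedge Δ=-0.3615, bond B=36.9036.
  t=0,j=0: stock 90.0000 → up 95.4000 (V=2.4172), down 72.0000 (V=12.6790). Price 3.9176; hedge Δ=-0.4385, bond B=43.3859.
The time-0 hedge costs 3.9176, which is the no-arbitrage price.

(0,0): Delta=-0.4385 Bond=43.3859
(1,0): Delta=-1.0000 Bond=84.6790
(1,1): Delta=-0.3615 Bond=36.9036
(2,0): Delta=-1.0000 Bond=86.3725
(2,1): Delta=-1.0000 Bond=86.3725
(2,2): Delta=-0.2739 Bond=28.7815
V0=3.9176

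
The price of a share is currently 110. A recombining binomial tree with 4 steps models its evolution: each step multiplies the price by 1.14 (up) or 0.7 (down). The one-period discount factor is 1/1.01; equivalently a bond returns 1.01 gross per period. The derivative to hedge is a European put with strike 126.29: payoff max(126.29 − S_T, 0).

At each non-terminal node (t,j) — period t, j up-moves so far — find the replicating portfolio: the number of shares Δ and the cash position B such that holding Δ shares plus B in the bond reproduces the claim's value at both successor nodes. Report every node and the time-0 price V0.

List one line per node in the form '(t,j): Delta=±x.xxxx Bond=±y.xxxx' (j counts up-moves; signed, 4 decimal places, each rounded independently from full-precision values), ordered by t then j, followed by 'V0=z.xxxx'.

(0,0): Delta=-0.5827 Bond=89.5516
(1,0): Delta=-1.0000 Bond=122.5758
(1,1): Delta=-0.4753 Bond=76.9738
(2,0): Delta=-1.0000 Bond=123.8016
(2,1): Delta=-1.0000 Bond=123.8016
(2,2): Delta=-0.3402 Bond=58.4289
(3,0): Delta=-1.0000 Bond=125.0396
(3,1): Delta=-1.0000 Bond=125.0396
(3,2): Delta=-1.0000 Bond=125.0396
(3,3): Delta=-0.1703 Bond=31.3246
V0=25.4498

Under the risk-neutral measure, an up-move has probability p* = (R−d)/(u−d) = 0.7045 and values discount at R = 1.01.
Terminal values V(4,·): V(4,0)=99.8790, V(4,1)=83.2778, V(4,2)=56.2416, V(4,3)=12.2111, V(4,4)=0.0000
  t=3,j=0: stock 37.7300 → up 43.0122 (V=83.2778), down 26.4110 (V=99.8790). Price 87.3096; hedge Δ=-1.0000, bond B=125.0396.
  t=3,j=1: stock 61.4460 → up 70.0484 (V=56.2416), down 43.0122 (V=83.2778). Price 63.5936; hedge Δ=-1.0000, bond B=125.0396.
  t=3,j=2: stock 100.0692 → up 114.0789 (V=12.2111), down 70.0484 (V=56.2416). Price 24.9704; hedge Δ=-1.0000, bond B=125.0396.
  t=3,j=3: stock 162.9698 → up 185.7856 (V=0.0000), down 114.0789 (V=12.2111). Price 3.5721; hedge Δ=-0.1703, bond B=31.3246.
  t=2,j=0: stock 53.9000 → up 61.4460 (V=63.5936), down 37.7300 (V=87.3096). Price 69.9016; hedge Δ=-1.0000, bond B=123.8016.
  t=2,j=1: stock 87.7800 → up 100.0692 (V=24.9704), down 61.4460 (V=63.5936). Price 36.0216; hedge Δ=-1.0000, bond B=123.8016.
  t=2,j=2: stock 142.9560 → up 162.9698 (V=3.5721), down 100.0692 (V=24.9704). Price 9.7964; hedge Δ=-0.3402, bond B=58.4289.
  t=1,j=0: stock 77.0000 → up 87.7800 (V=36.0216), down 53.9000 (V=69.9016). Price 45.5758; hedge Δ=-1.0000, bond B=122.5758.
  t=1,j=1: stock 125.4000 → up 142.9560 (V=9.7964), down 87.7800 (V=36.0216). Price 17.3710; hedge Δ=-0.4753, bond B=76.9738.
  t=0,j=0: stock 110.0000 → up 125.4000 (V=17.3710), down 77.0000 (V=45.5758). Price 25.4498; hedge Δ=-0.5827, bond B=89.5516.
Each (Δ,B) replicates both successor values, so the strategy is self-financing and V0 is arbitrage-free.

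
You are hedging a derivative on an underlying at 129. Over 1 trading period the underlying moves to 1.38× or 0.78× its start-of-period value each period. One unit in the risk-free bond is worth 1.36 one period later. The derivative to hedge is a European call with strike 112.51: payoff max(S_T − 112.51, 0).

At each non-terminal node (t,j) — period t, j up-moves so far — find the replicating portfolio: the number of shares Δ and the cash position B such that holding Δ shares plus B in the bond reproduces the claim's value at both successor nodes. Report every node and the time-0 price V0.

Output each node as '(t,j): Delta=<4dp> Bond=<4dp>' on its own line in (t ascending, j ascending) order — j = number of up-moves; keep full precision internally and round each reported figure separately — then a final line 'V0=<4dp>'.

(0,0): Delta=0.8464 Bond=-62.6199
V0=46.5635

Since d<R<u, set p* = (R−d)/(u−d) = 0.9667; price each node as the discounted p*-expectation of its children.
Payoff layer (t=1): V(1,0)=0.0000, V(1,1)=65.5100
(0,0): S=129.0000. Δ = (V_up−V_dn)/(S_up−S_dn) = (65.5100−0.0000)/(178.0200−100.6200) = 0.8464. V = [p*·65.5100 + (1−p*)·0.0000]/1.36 = 46.5635. B = V − Δ·S = -62.6199.
Check: Δ(0,0)·S0 + B(0,0) = 46.5635 = V0.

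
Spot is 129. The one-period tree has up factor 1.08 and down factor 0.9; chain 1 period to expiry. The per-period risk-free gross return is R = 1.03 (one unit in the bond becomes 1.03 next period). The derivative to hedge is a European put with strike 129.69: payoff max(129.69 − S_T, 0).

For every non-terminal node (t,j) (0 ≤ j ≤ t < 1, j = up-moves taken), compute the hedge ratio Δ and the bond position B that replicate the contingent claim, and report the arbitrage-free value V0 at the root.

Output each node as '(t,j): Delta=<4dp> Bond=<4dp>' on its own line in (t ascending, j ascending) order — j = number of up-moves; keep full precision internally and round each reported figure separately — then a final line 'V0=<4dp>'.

(0,0): Delta=-0.5853 Bond=79.1650
V0=3.6650

Risk-neutral probability p* = (R−d)/(u−d) = (1.03−0.9)/(1.08−0.9) = 0.7222.
Payoff layer (t=1): V(1,0)=13.5900, V(1,1)=0.0000
  t=0,j=0: stock 129.0000 → up 139.3200 (V=0.0000), down 116.1000 (V=13.5900). Price 3.6650; hedge Δ=-0.5853, bond B=79.1650.
Root portfolio cost Δ·129+B reproduces V0=3.6650.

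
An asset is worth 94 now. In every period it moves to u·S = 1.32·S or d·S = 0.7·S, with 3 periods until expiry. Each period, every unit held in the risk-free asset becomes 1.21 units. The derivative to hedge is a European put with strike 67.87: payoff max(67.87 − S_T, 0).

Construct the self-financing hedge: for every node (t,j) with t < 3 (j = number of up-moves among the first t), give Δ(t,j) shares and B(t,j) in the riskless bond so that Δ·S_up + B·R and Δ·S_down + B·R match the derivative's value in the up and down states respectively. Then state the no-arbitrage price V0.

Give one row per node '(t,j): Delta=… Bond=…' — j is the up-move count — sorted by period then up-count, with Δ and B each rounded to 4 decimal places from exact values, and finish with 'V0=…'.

(0,0): Delta=-0.0347 Bond=3.6862
(1,0): Delta=-0.2205 Bond=16.6823
(1,1): Delta=-0.0135 Bond=1.8242
(2,0): Delta=-1.0000 Bond=56.0909
(2,1): Delta=-0.1313 Bond=12.4413
(2,2): Delta=0.0000 Bond=0.0000
V0=0.4224

Since d<R<u, set p* = (R−d)/(u−d) = 0.8226; price each node as the discounted p*-expectation of its children.
Payoff layer (t=3): V(3,0)=35.6280, V(3,1)=7.0708, V(3,2)=0.0000, V(3,3)=0.0000
  t=2,j=0: stock 46.0600 → up 60.7992 (V=7.0708), down 32.2420 (V=35.6280). Price 10.0309; hedge Δ=-1.0000, bond B=56.0909.
  t=2,j=1: stock 86.8560 → up 114.6499 (V=0.0000), down 60.7992 (V=7.0708). Price 1.0368; hedge Δ=-0.1313, bond B=12.4413.
  t=2,j=2: stock 163.7856 → up 216.1970 (V=0.0000), down 114.6499 (V=0.0000). Price 0.0000; hedge Δ=0.0000, bond B=0.0000.
  t=1,j=0: stock 65.8000 → up 86.8560 (V=1.0368), down 46.0600 (V=10.0309). Price 2.1756; hedge Δ=-0.2205, bond B=16.6823.
  t=1,j=1: stock 124.0800 → up 163.7856 (V=0.0000), down 86.8560 (V=1.0368). Price 0.1520; hedge Δ=-0.0135, bond B=1.8242.
  t=0,j=0: stock 94.0000 → up 124.0800 (V=0.1520), down 65.8000 (V=2.1756). Price 0.4224; hedge Δ=-0.0347, bond B=3.6862.
The time-0 hedge costs 0.4224, which is the no-arbitrage price.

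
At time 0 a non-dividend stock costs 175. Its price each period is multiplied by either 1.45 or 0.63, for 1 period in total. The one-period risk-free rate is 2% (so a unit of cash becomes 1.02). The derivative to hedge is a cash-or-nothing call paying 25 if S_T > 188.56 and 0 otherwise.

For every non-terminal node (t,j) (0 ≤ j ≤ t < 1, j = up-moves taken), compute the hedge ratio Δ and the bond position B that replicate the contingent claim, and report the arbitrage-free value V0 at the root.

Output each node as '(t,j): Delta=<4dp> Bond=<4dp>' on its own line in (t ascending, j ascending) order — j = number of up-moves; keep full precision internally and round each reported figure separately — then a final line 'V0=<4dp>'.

Under the risk-neutral measure, an up-move has probability p* = (R−d)/(u−d) = 0.4756 and values discount at R = 1.02.
Terminal values V(1,·): V(1,0)=0.0000, V(1,1)=25.0000
  t=0,j=0: stock 175.0000 → up 253.7500 (V=25.0000), down 110.2500 (V=0.0000). Price 11.6571; hedge Δ=0.1742, bond B=-18.8307.
Self-financing check: at every node Δ·S+B equals the discounted successor values.

(0,0): Delta=0.1742 Bond=-18.8307
V0=11.6571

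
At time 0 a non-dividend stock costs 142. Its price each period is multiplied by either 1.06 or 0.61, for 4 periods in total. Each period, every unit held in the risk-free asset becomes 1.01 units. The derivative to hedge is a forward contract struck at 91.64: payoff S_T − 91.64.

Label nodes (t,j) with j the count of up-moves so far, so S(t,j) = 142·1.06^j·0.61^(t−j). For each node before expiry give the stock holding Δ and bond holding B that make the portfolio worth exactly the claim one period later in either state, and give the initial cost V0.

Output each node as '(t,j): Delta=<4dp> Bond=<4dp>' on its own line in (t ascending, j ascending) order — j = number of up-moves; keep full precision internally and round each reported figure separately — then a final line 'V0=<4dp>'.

(0,0): Delta=1.0000 Bond=-88.0642
(1,0): Delta=1.0000 Bond=-88.9449
(1,1): Delta=1.0000 Bond=-88.9449
(2,0): Delta=1.0000 Bond=-89.8343
(2,1): Delta=1.0000 Bond=-89.8343
(2,2): Delta=1.0000 Bond=-89.8343
(3,0): Delta=1.0000 Bond=-90.7327
(3,1): Delta=1.0000 Bond=-90.7327
(3,2): Delta=1.0000 Bond=-90.7327
(3,3): Delta=1.0000 Bond=-90.7327
V0=53.9358

Risk-neutral probability p* = (R−d)/(u−d) = (1.01−0.61)/(1.06−0.61) = 0.8889.
Terminal values V(4,·): V(4,0)=-71.9789, V(4,1)=-57.4748, V(4,2)=-32.2710, V(4,3)=11.5258, V(4,4)=87.6317
  t=3,j=0: stock 32.2313 → up 34.1652 (V=-57.4748), down 19.6611 (V=-71.9789). Price -58.5014; hedge Δ=1.0000, bond B=-90.7327.
  t=3,j=1: stock 56.0085 → up 59.3690 (V=-32.2710), down 34.1652 (V=-57.4748). Price -34.7242; hedge Δ=1.0000, bond B=-90.7327.
  t=3,j=2: stock 97.3262 → up 103.1658 (V=11.5258), down 59.3690 (V=-32.2710). Price 6.5936; hedge Δ=1.0000, bond B=-90.7327.
  t=3,j=3: stock 169.1243 → up 179.2717 (V=87.6317), down 103.1658 (V=11.5258). Price 78.3916; hedge Δ=1.0000, bond B=-90.7327.
  t=2,j=0: stock 52.8382 → up 56.0085 (V=-34.7242), down 32.2313 (V=-58.5014). Price -36.9961; hedge Δ=1.0000, bond B=-89.8343.
  t=2,j=1: stock 91.8172 → up 97.3262 (V=6.5936), down 56.0085 (V=-34.7242). Price 1.9829; hedge Δ=1.0000, bond B=-89.8343.
  t=2,j=2: stock 159.5512 → up 169.1243 (V=78.3916), down 97.3262 (V=6.5936). Price 69.7169; hedge Δ=1.0000, bond B=-89.8343.
  t=1,j=0: stock 86.6200 → up 91.8172 (V=1.9829), down 52.8382 (V=-36.9961). Price -2.3249; hedge Δ=1.0000, bond B=-88.9449.
  t=1,j=1: stock 150.5200 → up 159.5512 (V=69.7169), down 91.8172 (V=1.9829). Price 61.5751; hedge Δ=1.0000, bond B=-88.9449.
  t=0,j=0: stock 142.0000 → up 150.5200 (V=61.5751), down 86.6200 (V=-2.3249). Price 53.9358; hedge Δ=1.0000, bond B=-88.0642.
Root portfolio cost Δ·142+B reproduces V0=53.9358.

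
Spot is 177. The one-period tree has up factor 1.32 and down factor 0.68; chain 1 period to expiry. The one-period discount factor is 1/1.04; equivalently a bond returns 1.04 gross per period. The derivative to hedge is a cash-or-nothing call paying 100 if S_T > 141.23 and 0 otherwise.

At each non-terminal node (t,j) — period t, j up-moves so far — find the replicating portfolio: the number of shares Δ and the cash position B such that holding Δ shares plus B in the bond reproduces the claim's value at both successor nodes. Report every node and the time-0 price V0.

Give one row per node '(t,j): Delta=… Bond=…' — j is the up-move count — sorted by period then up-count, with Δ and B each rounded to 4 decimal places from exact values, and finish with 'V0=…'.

Since d<R<u, set p* = (R−d)/(u−d) = 0.5625; price each node as the discounted p*-expectation of its children.
Terminal values V(1,·): V(1,0)=0.0000, V(1,1)=100.0000
Node (0,0) S=177.0000: V=(p*·100.0000+(1−p*)·0.0000)/1.04=54.0865; Δ=(100.0000−0.0000)/(233.6400−120.3600)=0.8828; B=V−Δ·S=-102.1635
The time-0 hedge costs 54.0865, which is the no-arbitrage price.

(0,0): Delta=0.8828 Bond=-102.1635
V0=54.0865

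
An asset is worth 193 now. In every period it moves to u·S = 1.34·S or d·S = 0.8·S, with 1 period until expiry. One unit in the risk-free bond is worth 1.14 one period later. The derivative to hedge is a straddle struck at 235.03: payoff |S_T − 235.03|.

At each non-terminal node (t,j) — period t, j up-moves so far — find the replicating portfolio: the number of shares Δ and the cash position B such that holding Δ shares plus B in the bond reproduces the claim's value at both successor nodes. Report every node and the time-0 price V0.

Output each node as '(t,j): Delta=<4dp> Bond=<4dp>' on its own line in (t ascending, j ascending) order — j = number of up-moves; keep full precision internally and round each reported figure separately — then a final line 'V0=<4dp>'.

(0,0): Delta=-0.5473 Bond=144.8541
V0=39.2245

Since d<R<u, set p* = (R−d)/(u−d) = 0.6296; price each node as the discounted p*-expectation of its children.
At expiry t=1: V(1,0)=80.6300, V(1,1)=23.5900
(0,0): S=193.0000. Δ = (V_up−V_dn)/(S_up−S_dn) = (23.5900−80.6300)/(258.6200−154.4000) = -0.5473. V = [p*·23.5900 + (1−p*)·80.6300]/1.14 = 39.2245. B = V − Δ·S = 144.8541.
The time-0 hedge costs 39.2245, which is the no-arbitrage price.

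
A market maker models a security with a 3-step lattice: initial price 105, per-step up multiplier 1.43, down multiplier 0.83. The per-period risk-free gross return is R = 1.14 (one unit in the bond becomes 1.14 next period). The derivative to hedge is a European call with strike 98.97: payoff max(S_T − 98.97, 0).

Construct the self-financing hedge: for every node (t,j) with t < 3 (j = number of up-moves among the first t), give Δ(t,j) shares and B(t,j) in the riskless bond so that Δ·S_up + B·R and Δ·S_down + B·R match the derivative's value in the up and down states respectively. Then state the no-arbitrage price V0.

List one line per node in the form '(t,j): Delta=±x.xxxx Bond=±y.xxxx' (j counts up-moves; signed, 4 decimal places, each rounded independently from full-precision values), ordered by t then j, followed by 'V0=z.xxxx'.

(0,0): Delta=0.8889 Bond=-52.1709
(1,0): Delta=0.6843 Bond=-41.6452
(1,1): Delta=1.0000 Bond=-76.1542
(2,0): Delta=0.1030 Bond=-5.4221
(2,1): Delta=1.0000 Bond=-86.8158
(2,2): Delta=1.0000 Bond=-86.8158
V0=41.1652

The replicating-portfolio and risk-neutral prices coincide; use p* = (1.14−0.83)/(1.43−0.83) = 0.5167 for the latter.
At expiry t=3: V(3,0)=0.0000, V(3,1)=4.4683, V(3,2)=79.2430, V(3,3)=208.0717
Node (2,0) S=72.3345: V=(p*·4.4683+(1−p*)·0.0000)/1.14=2.0251; Δ=(4.4683−0.0000)/(103.4383−60.0376)=0.1030; B=V−Δ·S=-5.4221
Node (2,1) S=124.6245: V=(p*·79.2430+(1−p*)·4.4683)/1.14=37.8087; Δ=(79.2430−4.4683)/(178.2130−103.4383)=1.0000; B=V−Δ·S=-86.8158
Node (2,2) S=214.7145: V=(p*·208.0717+(1−p*)·79.2430)/1.14=127.8987; Δ=(208.0717−79.2430)/(307.0417−178.2130)=1.0000; B=V−Δ·S=-86.8158
Node (1,0) S=87.1500: V=(p*·37.8087+(1−p*)·2.0251)/1.14=17.9941; Δ=(37.8087−2.0251)/(124.6245−72.3345)=0.6843; B=V−Δ·S=-41.6452
Node (1,1) S=150.1500: V=(p*·127.8987+(1−p*)·37.8087)/1.14=73.9958; Δ=(127.8987−37.8087)/(214.7145−124.6245)=1.0000; B=V−Δ·S=-76.1542
Node (0,0) S=105.0000: V=(p*·73.9958+(1−p*)·17.9941)/1.14=41.1652; Δ=(73.9958−17.9941)/(150.1500−87.1500)=0.8889; B=V−Δ·S=-52.1709
Check: Δ(0,0)·S0 + B(0,0) = 41.1652 = V0.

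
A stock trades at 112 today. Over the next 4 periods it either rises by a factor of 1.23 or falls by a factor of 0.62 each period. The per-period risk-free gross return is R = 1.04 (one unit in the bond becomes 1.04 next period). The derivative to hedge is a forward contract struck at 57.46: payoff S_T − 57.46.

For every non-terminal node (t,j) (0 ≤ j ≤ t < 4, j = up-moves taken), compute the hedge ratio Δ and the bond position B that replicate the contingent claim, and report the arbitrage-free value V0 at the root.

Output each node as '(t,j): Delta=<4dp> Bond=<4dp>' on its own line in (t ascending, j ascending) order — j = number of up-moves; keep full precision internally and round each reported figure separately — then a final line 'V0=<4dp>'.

The replicating-portfolio and risk-neutral prices coincide; use p* = (1.04−0.62)/(1.23−0.62) = 0.6885 for the latter.
Terminal payoffs: V(4,0)=-40.9105, V(4,1)=-24.6279, V(4,2)=7.6746, V(4,3)=71.7586, V(4,4)=198.8930
(3,0): S=26.6927. Δ = (V_up−V_dn)/(S_up−S_dn) = (-24.6279−-40.9105)/(32.8321−16.5495) = 1.0000. V = [p*·-24.6279 + (1−p*)·-40.9105]/1.04 = -28.5573. B = V − Δ·S = -55.2500.
(3,1): S=52.9549. Δ = (V_up−V_dn)/(S_up−S_dn) = (7.6746−-24.6279)/(65.1346−32.8321) = 1.0000. V = [p*·7.6746 + (1−p*)·-24.6279]/1.04 = -2.2951. B = V − Δ·S = -55.2500.
(3,2): S=105.0558. Δ = (V_up−V_dn)/(S_up−S_dn) = (71.7586−7.6746)/(129.2186−65.1346) = 1.0000. V = [p*·71.7586 + (1−p*)·7.6746]/1.04 = 49.8058. B = V − Δ·S = -55.2500.
(3,3): S=208.4171. Δ = (V_up−V_dn)/(S_up−S_dn) = (198.8930−71.7586)/(256.3530−129.2186) = 1.0000. V = [p*·198.8930 + (1−p*)·71.7586]/1.04 = 153.1671. B = V − Δ·S = -55.2500.
(2,0): S=43.0528. Δ = (V_up−V_dn)/(S_up−S_dn) = (-2.2951−-28.5573)/(52.9549−26.6927) = 1.0000. V = [p*·-2.2951 + (1−p*)·-28.5573]/1.04 = -10.0722. B = V − Δ·S = -53.1250.
(2,1): S=85.4112. Δ = (V_up−V_dn)/(S_up−S_dn) = (49.8058−-2.2951)/(105.0558−52.9549) = 1.0000. V = [p*·49.8058 + (1−p*)·-2.2951]/1.04 = 32.2862. B = V − Δ·S = -53.1250.
(2,2): S=169.4448. Δ = (V_up−V_dn)/(S_up−S_dn) = (153.1671−49.8058)/(208.4171−105.0558) = 1.0000. V = [p*·153.1671 + (1−p*)·49.8058]/1.04 = 116.3198. B = V − Δ·S = -53.1250.
(1,0): S=69.4400. Δ = (V_up−V_dn)/(S_up−S_dn) = (32.2862−-10.0722)/(85.4112−43.0528) = 1.0000. V = [p*·32.2862 + (1−p*)·-10.0722]/1.04 = 18.3583. B = V − Δ·S = -51.0817.
(1,1): S=137.7600. Δ = (V_up−V_dn)/(S_up−S_dn) = (116.3198−32.2862)/(169.4448−85.4112) = 1.0000. V = [p*·116.3198 + (1−p*)·32.2862]/1.04 = 86.6783. B = V − Δ·S = -51.0817.
(0,0): S=112.0000. Δ = (V_up−V_dn)/(S_up−S_dn) = (86.6783−18.3583)/(137.7600−69.4400) = 1.0000. V = [p*·86.6783 + (1−p*)·18.3583]/1.04 = 62.8830. B = V − Δ·S = -49.1170.
Check: Δ(0,0)·S0 + B(0,0) = 62.8830 = V0.

(0,0): Delta=1.0000 Bond=-49.1170
(1,0): Delta=1.0000 Bond=-51.0817
(1,1): Delta=1.0000 Bond=-51.0817
(2,0): Delta=1.0000 Bond=-53.1250
(2,1): Delta=1.0000 Bond=-53.1250
(2,2): Delta=1.0000 Bond=-53.1250
(3,0): Delta=1.0000 Bond=-55.2500
(3,1): Delta=1.0000 Bond=-55.2500
(3,2): Delta=1.0000 Bond=-55.2500
(3,3): Delta=1.0000 Bond=-55.2500
V0=62.8830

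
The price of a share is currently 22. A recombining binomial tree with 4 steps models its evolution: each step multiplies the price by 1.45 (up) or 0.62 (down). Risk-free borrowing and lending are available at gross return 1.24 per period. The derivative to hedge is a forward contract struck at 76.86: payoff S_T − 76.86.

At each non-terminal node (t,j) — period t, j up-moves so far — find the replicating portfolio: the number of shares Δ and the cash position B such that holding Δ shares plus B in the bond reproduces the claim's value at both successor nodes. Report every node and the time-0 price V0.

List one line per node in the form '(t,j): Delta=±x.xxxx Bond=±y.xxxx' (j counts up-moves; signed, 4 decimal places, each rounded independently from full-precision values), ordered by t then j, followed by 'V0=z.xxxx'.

(0,0): Delta=1.0000 Bond=-32.5098
(1,0): Delta=1.0000 Bond=-40.3121
(1,1): Delta=1.0000 Bond=-40.3121
(2,0): Delta=1.0000 Bond=-49.9870
(2,1): Delta=1.0000 Bond=-49.9870
(2,2): Delta=1.0000 Bond=-49.9870
(3,0): Delta=1.0000 Bond=-61.9839
(3,1): Delta=1.0000 Bond=-61.9839
(3,2): Delta=1.0000 Bond=-61.9839
(3,3): Delta=1.0000 Bond=-61.9839
V0=-10.5098

No-arbitrage ⇒ martingale measure with p* = (R−d)/(u−d) = 0.7470.
At expiry t=4: V(4,0)=-73.6092, V(4,1)=-69.2573, V(4,2)=-59.0796, V(4,3)=-35.2768, V(4,4)=20.3911
  t=3,j=0: stock 5.2432 → up 7.6027 (V=-69.2573), down 3.2508 (V=-73.6092). Price -56.7407; hedge Δ=1.0000, bond B=-61.9839.
  t=3,j=1: stock 12.2624 → up 17.7804 (V=-59.0796), down 7.6027 (V=-69.2573). Price -49.7215; hedge Δ=1.0000, bond B=-61.9839.
  t=3,j=2: stock 28.6781 → up 41.5832 (V=-35.2768), down 17.7804 (V=-59.0796). Price -33.3058; hedge Δ=1.0000, bond B=-61.9839.
  t=3,j=3: stock 67.0697 → up 97.2511 (V=20.3911), down 41.5832 (V=-35.2768). Price 5.0859; hedge Δ=1.0000, bond B=-61.9839.
  t=2,j=0: stock 8.4568 → up 12.2624 (V=-49.7215), down 5.2432 (V=-56.7407). Price -41.5302; hedge Δ=1.0000, bond B=-49.9870.
  t=2,j=1: stock 19.7780 → up 28.6781 (V=-33.3058), down 12.2624 (V=-49.7215). Price -30.2090; hedge Δ=1.0000, bond B=-49.9870.
  t=2,j=2: stock 46.2550 → up 67.0697 (V=5.0859), down 28.6781 (V=-33.3058). Price -3.7320; hedge Δ=1.0000, bond B=-49.9870.
  t=1,j=0: stock 13.6400 → up 19.7780 (V=-30.2090), down 8.4568 (V=-41.5302). Price -26.6721; hedge Δ=1.0000, bond B=-40.3121.
  t=1,j=1: stock 31.9000 → up 46.2550 (V=-3.7320), down 19.7780 (V=-30.2090). Price -8.4121; hedge Δ=1.0000, bond B=-40.3121.
  t=0,j=0: stock 22.0000 → up 31.9000 (V=-8.4121), down 13.6400 (V=-26.6721). Price -10.5098; hedge Δ=1.0000, bond B=-32.5098.
Root portfolio cost Δ·22+B reproduces V0=-10.5098.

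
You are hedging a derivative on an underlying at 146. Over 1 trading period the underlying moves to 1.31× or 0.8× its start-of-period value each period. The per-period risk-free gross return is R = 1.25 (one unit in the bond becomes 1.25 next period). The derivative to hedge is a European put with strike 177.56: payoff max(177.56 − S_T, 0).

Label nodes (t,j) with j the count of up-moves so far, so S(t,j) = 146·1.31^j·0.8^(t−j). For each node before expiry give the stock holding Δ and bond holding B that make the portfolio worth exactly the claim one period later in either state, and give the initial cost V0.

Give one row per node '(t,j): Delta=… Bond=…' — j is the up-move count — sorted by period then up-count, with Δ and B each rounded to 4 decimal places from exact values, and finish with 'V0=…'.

(0,0): Delta=-0.8160 Bond=124.8558
V0=5.7186

The replicating-portfolio and risk-neutral prices coincide; use p* = (1.25−0.8)/(1.31−0.8) = 0.8824 for the latter.
Terminal values V(1,·): V(1,0)=60.7600, V(1,1)=0.0000
Node (0,0) S=146.0000: V=(p*·0.0000+(1−p*)·60.7600)/1.25=5.7186; Δ=(0.0000−60.7600)/(191.2600−116.8000)=-0.8160; B=V−Δ·S=124.8558
Each (Δ,B) replicates both successor values, so the strategy is self-financing and V0 is arbitrage-free.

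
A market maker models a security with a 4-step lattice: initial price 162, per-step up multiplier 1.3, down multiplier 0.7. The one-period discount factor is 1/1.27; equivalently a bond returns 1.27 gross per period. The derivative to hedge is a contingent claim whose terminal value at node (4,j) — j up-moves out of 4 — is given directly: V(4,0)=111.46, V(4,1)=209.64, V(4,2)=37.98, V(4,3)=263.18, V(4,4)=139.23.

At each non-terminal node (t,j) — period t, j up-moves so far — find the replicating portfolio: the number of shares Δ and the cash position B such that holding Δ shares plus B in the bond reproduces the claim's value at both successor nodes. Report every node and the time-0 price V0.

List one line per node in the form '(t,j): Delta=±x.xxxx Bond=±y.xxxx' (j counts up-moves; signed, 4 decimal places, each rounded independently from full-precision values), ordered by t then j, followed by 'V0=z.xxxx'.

Under the risk-neutral measure, an up-move has probability p* = (R−d)/(u−d) = 0.9500 and values discount at R = 1.27.
Payoff layer (t=4): V(4,0)=111.4600, V(4,1)=209.6400, V(4,2)=37.9800, V(4,3)=263.1800, V(4,4)=139.2300
Node (3,0) S=55.5660: V=(p*·209.6400+(1−p*)·111.4600)/1.27=161.2055; Δ=(209.6400−111.4600)/(72.2358−38.8962)=2.9448; B=V−Δ·S=-2.4278
Node (3,1) S=103.1940: V=(p*·37.9800+(1−p*)·209.6400)/1.27=36.6638; Δ=(37.9800−209.6400)/(134.1522−72.2358)=-2.7724; B=V−Δ·S=322.7638
Node (3,2) S=191.6460: V=(p*·263.1800+(1−p*)·37.9800)/1.27=198.3622; Δ=(263.1800−37.9800)/(249.1398−134.1522)=1.9585; B=V−Δ·S=-176.9711
Node (3,3) S=355.9140: V=(p*·139.2300+(1−p*)·263.1800)/1.27=114.5098; Δ=(139.2300−263.1800)/(462.6882−249.1398)=-0.5804; B=V−Δ·S=321.0932
Node (2,0) S=79.3800: V=(p*·36.6638+(1−p*)·161.2055)/1.27=33.7723; Δ=(36.6638−161.2055)/(103.1940−55.5660)=-2.6149; B=V−Δ·S=241.3419
Node (2,1) S=147.4200: V=(p*·198.3622+(1−p*)·36.6638)/1.27=149.8246; Δ=(198.3622−36.6638)/(191.6460−103.1940)=1.8281; B=V−Δ·S=-119.6727
Node (2,2) S=273.7800: V=(p*·114.5098+(1−p*)·198.3622)/1.27=93.4665; Δ=(114.5098−198.3622)/(355.9140−191.6460)=-0.5105; B=V−Δ·S=233.2204
Node (1,0) S=113.4000: V=(p*·149.8246+(1−p*)·33.7723)/1.27=113.4032; Δ=(149.8246−33.7723)/(147.4200−79.3800)=1.7056; B=V−Δ·S=-80.0173
Node (1,1) S=210.6000: V=(p*·93.4665+(1−p*)·149.8246)/1.27=75.8145; Δ=(93.4665−149.8246)/(273.7800−147.4200)=-0.4460; B=V−Δ·S=169.7447
Node (0,0) S=162.0000: V=(p*·75.8145+(1−p*)·113.4032)/1.27=61.1763; Δ=(75.8145−113.4032)/(210.6000−113.4000)=-0.3867; B=V−Δ·S=123.8241
Root portfolio cost Δ·162+B reproduces V0=61.1763.

(0,0): Delta=-0.3867 Bond=123.8241
(1,0): Delta=1.7056 Bond=-80.0173
(1,1): Delta=-0.4460 Bond=169.7447
(2,0): Delta=-2.6149 Bond=241.3419
(2,1): Delta=1.8281 Bond=-119.6727
(2,2): Delta=-0.5105 Bond=233.2204
(3,0): Delta=2.9448 Bond=-2.4278
(3,1): Delta=-2.7724 Bond=322.7638
(3,2): Delta=1.9585 Bond=-176.9711
(3,3): Delta=-0.5804 Bond=321.0932
V0=61.1763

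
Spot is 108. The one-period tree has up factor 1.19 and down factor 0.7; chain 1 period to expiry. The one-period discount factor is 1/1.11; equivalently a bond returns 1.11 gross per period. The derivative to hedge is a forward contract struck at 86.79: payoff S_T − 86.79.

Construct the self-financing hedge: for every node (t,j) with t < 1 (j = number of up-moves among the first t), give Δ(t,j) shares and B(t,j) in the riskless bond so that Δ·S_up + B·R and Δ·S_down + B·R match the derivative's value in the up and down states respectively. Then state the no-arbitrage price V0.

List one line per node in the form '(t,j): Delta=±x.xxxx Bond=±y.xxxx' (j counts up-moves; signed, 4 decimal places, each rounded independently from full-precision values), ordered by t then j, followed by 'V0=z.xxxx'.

(0,0): Delta=1.0000 Bond=-78.1892
V0=29.8108

The replicating-portfolio and risk-neutral prices coincide; use p* = (1.11−0.7)/(1.19−0.7) = 0.8367 for the latter.
Terminal payoffs: V(1,0)=-11.1900, V(1,1)=41.7300
Node (0,0) S=108.0000: V=(p*·41.7300+(1−p*)·-11.1900)/1.11=29.8108; Δ=(41.7300−-11.1900)/(128.5200−75.6000)=1.0000; B=V−Δ·S=-78.1892
The time-0 hedge costs 29.8108, which is the no-arbitrage price.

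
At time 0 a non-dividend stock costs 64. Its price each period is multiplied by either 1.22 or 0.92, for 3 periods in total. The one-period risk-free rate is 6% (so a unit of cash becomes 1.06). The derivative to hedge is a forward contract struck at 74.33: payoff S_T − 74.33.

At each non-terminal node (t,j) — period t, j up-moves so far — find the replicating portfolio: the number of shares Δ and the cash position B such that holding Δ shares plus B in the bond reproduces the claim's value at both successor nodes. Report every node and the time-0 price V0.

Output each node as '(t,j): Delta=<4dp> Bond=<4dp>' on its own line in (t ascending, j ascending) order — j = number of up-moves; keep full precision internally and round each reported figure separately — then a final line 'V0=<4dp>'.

Under the risk-neutral measure, an up-move has probability p* = (R−d)/(u−d) = 0.4667 and values discount at R = 1.06.
Terminal payoffs: V(3,0)=-24.4940, V(3,1)=-8.2431, V(3,2)=13.3070, V(3,3)=41.8843
(2,0): S=54.1696. Δ = (V_up−V_dn)/(S_up−S_dn) = (-8.2431−-24.4940)/(66.0869−49.8360) = 1.0000. V = [p*·-8.2431 + (1−p*)·-24.4940]/1.06 = -15.9530. B = V − Δ·S = -70.1226.
(2,1): S=71.8336. Δ = (V_up−V_dn)/(S_up−S_dn) = (13.3070−-8.2431)/(87.6370−66.0869) = 1.0000. V = [p*·13.3070 + (1−p*)·-8.2431]/1.06 = 1.7110. B = V − Δ·S = -70.1226.
(2,2): S=95.2576. Δ = (V_up−V_dn)/(S_up−S_dn) = (41.8843−13.3070)/(116.2143−87.6370) = 1.0000. V = [p*·41.8843 + (1−p*)·13.3070]/1.06 = 25.1350. B = V − Δ·S = -70.1226.
(1,0): S=58.8800. Δ = (V_up−V_dn)/(S_up−S_dn) = (1.7110−-15.9530)/(71.8336−54.1696) = 1.0000. V = [p*·1.7110 + (1−p*)·-15.9530]/1.06 = -7.2734. B = V − Δ·S = -66.1534.
(1,1): S=78.0800. Δ = (V_up−V_dn)/(S_up−S_dn) = (25.1350−1.7110)/(95.2576−71.8336) = 1.0000. V = [p*·25.1350 + (1−p*)·1.7110]/1.06 = 11.9266. B = V − Δ·S = -66.1534.
(0,0): S=64.0000. Δ = (V_up−V_dn)/(S_up−S_dn) = (11.9266−-7.2734)/(78.0800−58.8800) = 1.0000. V = [p*·11.9266 + (1−p*)·-7.2734]/1.06 = 1.5911. B = V − Δ·S = -62.4089.
Each (Δ,B) replicates both successor values, so the strategy is self-financing and V0 is arbitrage-free.

(0,0): Delta=1.0000 Bond=-62.4089
(1,0): Delta=1.0000 Bond=-66.1534
(1,1): Delta=1.0000 Bond=-66.1534
(2,0): Delta=1.0000 Bond=-70.1226
(2,1): Delta=1.0000 Bond=-70.1226
(2,2): Delta=1.0000 Bond=-70.1226
V0=1.5911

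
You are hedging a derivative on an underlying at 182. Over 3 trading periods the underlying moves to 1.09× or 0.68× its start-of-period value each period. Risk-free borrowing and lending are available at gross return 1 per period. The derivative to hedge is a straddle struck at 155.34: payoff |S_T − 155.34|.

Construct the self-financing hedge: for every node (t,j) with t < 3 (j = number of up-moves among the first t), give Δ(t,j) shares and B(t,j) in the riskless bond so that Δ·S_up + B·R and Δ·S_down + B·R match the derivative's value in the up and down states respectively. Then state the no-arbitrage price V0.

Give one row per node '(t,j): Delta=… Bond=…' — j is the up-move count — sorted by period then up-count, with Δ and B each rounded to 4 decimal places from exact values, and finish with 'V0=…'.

(0,0): Delta=0.3120 Bond=-7.0285
(1,0): Delta=-1.0000 Bond=155.3400
(1,1): Delta=0.5422 Bond=-52.6946
(2,0): Delta=-1.0000 Bond=155.3400
(2,1): Delta=-1.0000 Bond=155.3400
(2,2): Delta=0.8127 Bond=-111.2043
V0=49.7487

Since d<R<u, set p* = (R−d)/(u−d) = 0.7805; price each node as the discounted p*-expectation of its children.
At expiry t=3: V(3,0)=98.1134, V(3,1)=63.6091, V(3,2)=8.3007, V(3,3)=80.3553
  t=2,j=0: stock 84.1568 → up 91.7309 (V=63.6091), down 57.2266 (V=98.1134). Price 71.1832; hedge Δ=-1.0000, bond B=155.3400.
  t=2,j=1: stock 134.8984 → up 147.0393 (V=8.3007), down 91.7309 (V=63.6091). Price 20.4416; hedge Δ=-1.0000, bond B=155.3400.
  t=2,j=2: stock 216.2342 → up 235.6953 (V=80.3553), down 147.0393 (V=8.3007). Price 64.5384; hedge Δ=0.8127, bond B=-111.2043.
  t=1,j=0: stock 123.7600 → up 134.8984 (V=20.4416), down 84.1568 (V=71.1832). Price 31.5800; hedge Δ=-1.0000, bond B=155.3400.
  t=1,j=1: stock 198.3800 → up 216.2342 (V=64.5384), down 134.8984 (V=20.4416). Price 54.8586; hedge Δ=0.5422, bond B=-52.6946.
  t=0,j=0: stock 182.0000 → up 198.3800 (V=54.8586), down 123.7600 (V=31.5800). Price 49.7487; hedge Δ=0.3120, bond B=-7.0285.
Self-financing check: at every node Δ·S+B equals the discounted successor values.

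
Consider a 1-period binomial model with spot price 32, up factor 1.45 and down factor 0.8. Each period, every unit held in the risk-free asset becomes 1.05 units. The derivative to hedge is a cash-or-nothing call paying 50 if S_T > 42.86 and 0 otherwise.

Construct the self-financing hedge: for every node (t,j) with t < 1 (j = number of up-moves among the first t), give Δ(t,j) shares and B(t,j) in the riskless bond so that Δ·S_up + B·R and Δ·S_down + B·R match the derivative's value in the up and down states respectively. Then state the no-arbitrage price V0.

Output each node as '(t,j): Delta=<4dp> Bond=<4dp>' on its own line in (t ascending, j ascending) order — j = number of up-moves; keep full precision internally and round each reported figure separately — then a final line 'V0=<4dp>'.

(0,0): Delta=2.4038 Bond=-58.6081
V0=18.3150

Since d<R<u, set p* = (R−d)/(u−d) = 0.3846; price each node as the discounted p*-expectation of its children.
Terminal payoffs: V(1,0)=0.0000, V(1,1)=50.0000
  t=0,j=0: stock 32.0000 → up 46.4000 (V=50.0000), down 25.6000 (V=0.0000). Price 18.3150; hedge Δ=2.4038, bond B=-58.6081.
Self-financing check: at every node Δ·S+B equals the discounted successor values.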